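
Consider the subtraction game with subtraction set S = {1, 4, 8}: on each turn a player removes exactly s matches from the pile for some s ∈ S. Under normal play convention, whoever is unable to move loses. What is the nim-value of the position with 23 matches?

G(0) = 0
G(1) = mex{0} = 1
G(2) = mex{1} = 0
G(3) = mex{0} = 1
G(4) = mex{1,0} = 2
G(5) = mex{2,1} = 0
G(6) = mex{0,0} = 1
G(7) = mex{1,1} = 0
G(8) = mex{0,2,0} = 1
G(9) = mex{1,0,1} = 2
G(10) = mex{2,1,0} = 3
G(11) = mex{3,0,1} = 2
G(12) = mex{2,1,2} = 0
G(13) = mex{0,2,0} = 1
G(14) = mex{1,3,1} = 0
G(15) = mex{0,2,0} = 1
G(16) = mex{1,0,1} = 2
G(17) = mex{2,1,2} = 0
G(18) = mex{0,0,3} = 1
G(19) = mex{1,1,2} = 0
G(20) = mex{0,2,0} = 1
G(21) = mex{1,0,1} = 2
G(22) = mex{2,1,0} = 3
G(23) = mex{3,0,1} = 2

2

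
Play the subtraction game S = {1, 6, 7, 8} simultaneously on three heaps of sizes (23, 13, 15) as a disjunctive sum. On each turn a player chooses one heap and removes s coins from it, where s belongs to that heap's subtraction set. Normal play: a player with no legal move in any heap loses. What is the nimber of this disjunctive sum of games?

2

All heaps use S = {1, 6, 7, 8}:
n :  0  1  2  3  4  5  6  7  8  9 10 11 12 13 14 15 16 17 18 19 20 21 22 23
G :  0  1  0  1  0  1  2  3  2  3  2  3  4  0  1  0  1  0  1  2  3  2  3  2
Heap A: G(23) = 2.
Heap B: G(13) = 0.
Heap C: G(15) = 0.
Combined Grundy value = 2 ⊕ 0 ⊕ 0 = 2.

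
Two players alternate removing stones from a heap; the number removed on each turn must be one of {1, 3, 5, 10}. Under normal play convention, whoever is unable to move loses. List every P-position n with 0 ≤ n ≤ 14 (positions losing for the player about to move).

G(0) = 0
G(1) = mex{0} = 1
G(2) = mex{1} = 0
G(3) = mex{0,0} = 1
G(4) = mex{1,1} = 0
G(5) = mex{0,0,0} = 1
G(6) = mex{1,1,1} = 0
G(7) = mex{0,0,0} = 1
G(8) = mex{1,1,1} = 0
G(9) = mex{0,0,0} = 1
G(10) = mex{1,1,1,0} = 2
G(11) = mex{2,0,0,1} = 3
G(12) = mex{3,1,1,0} = 2
G(13) = mex{2,2,0,1} = 3
G(14) = mex{3,3,1,0} = 2
P-positions are exactly the n with G(n) = 0.

0, 2, 4, 6, 8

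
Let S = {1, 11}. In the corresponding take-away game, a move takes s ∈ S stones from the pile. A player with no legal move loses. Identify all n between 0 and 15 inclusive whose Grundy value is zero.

n :  0  1  2  3  4  5  6  7  8  9 10 11 12 13 14 15
G :  0  1  0  1  0  1  0  1  0  1  0  1  0  1  0  1
P-positions are exactly the n with G(n) = 0.

0, 2, 4, 6, 8, 10, 12, 14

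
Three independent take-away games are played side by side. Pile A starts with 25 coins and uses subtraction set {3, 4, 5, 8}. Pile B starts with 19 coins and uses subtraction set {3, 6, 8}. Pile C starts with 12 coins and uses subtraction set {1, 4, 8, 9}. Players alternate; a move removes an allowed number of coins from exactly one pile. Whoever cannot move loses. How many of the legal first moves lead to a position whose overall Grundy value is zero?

2

Pile A, S = {3, 4, 5, 8}:
n :  0  1  2  3  4  5  6  7  8  9 10 11 12 13 14 15 16 17 18 19 20 21 22 23 24 25
G :  0  0  0  1  1  1  2  2  2  3  3  0  0  0  1  1  1  2  2  2  3  3  0  0  0  1
G_A(25) = 1.
Pile B, S = {3, 6, 8}:
n :  0  1  2  3  4  5  6  7  8  9 10 11 12 13 14 15 16 17 18 19
G :  0  0  0  1  1  1  2  2  2  3  3  0  0  0  1  1  1  2  2  2
G_B(19) = 2.
Pile C, S = {1, 4, 8, 9}:
n :  0  1  2  3  4  5  6  7  8  9 10 11 12
G :  0  1  0  1  2  0  1  0  1  2  3  2  0
G_C(12) = 0.
Combined Grundy value = 1 ⊕ 2 ⊕ 0 = 3.
A winning move leaves total XOR = 0, i.e. changes one component's Grundy value g to g ⊕ X where X is the current total.
Pile A: need g' = 1⊕3 = 2. Options: 25−3→G=0, 25−4→G=3, 25−5→G=3, 25−8→G=2. Hits: 1.
Pile B: need g' = 2⊕3 = 1. Options: 19−3→G=1, 19−6→G=0, 19−8→G=0. Hits: 1.
Pile C: need g' = 0⊕3 = 3. Options: 12−1→G=2, 12−4→G=1, 12−8→G=2, 12−9→G=1. Hits: 0.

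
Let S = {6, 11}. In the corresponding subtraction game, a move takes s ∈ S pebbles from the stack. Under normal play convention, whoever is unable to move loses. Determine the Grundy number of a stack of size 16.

n :  0  1  2  3  4  5  6  7  8  9 10 11 12 13 14 15 16
G :  0  0  0  0  0  0  1  1  1  1  1  1  2  2  2  2  2

2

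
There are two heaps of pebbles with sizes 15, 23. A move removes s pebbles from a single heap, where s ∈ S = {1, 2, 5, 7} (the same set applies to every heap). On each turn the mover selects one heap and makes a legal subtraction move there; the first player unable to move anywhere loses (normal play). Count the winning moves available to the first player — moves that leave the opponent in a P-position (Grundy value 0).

4

All heaps use S = {1, 2, 5, 7}:
G(0) = 0
G(1) = mex{0} = 1
G(2) = mex{1,0} = 2
G(3) = mex{2,1} = 0
G(4) = mex{0,2} = 1
G(5) = mex{1,0,0} = 2
G(6) = mex{2,1,1} = 0
G(7) = mex{0,2,2,0} = 1
G(8) = mex{1,0,0,1} = 2
G(9) = mex{2,1,1,2} = 0
G(10) = mex{0,2,2,0} = 1
G(11) = mex{1,0,0,1} = 2
G(12) = mex{2,1,1,2} = 0
G(13) = mex{0,2,2,0} = 1
G(14) = mex{1,0,0,1} = 2
G(15) = mex{2,1,1,2} = 0
G(16) = mex{0,2,2,0} = 1
G(17) = mex{1,0,0,1} = 2
G(18) = mex{2,1,1,2} = 0
G(19) = mex{0,2,2,0} = 1
G(20) = mex{1,0,0,1} = 2
G(21) = mex{2,1,1,2} = 0
G(22) = mex{0,2,2,0} = 1
G(23) = mex{1,0,0,1} = 2
Heap A: G(15) = 0.
Heap B: G(23) = 2.
Combined Grundy value = 0 ⊕ 2 = 2.
A winning move leaves total XOR = 0, i.e. changes one component's Grundy value g to g ⊕ X where X is the current total.
Heap A: need g' = 0⊕2 = 2. Options: 15−1→G=2, 15−2→G=1, 15−5→G=1, 15−7→G=2. Hits: 2.
Heap B: need g' = 2⊕2 = 0. Options: 23−1→G=1, 23−2→G=0, 23−5→G=0, 23−7→G=1. Hits: 2.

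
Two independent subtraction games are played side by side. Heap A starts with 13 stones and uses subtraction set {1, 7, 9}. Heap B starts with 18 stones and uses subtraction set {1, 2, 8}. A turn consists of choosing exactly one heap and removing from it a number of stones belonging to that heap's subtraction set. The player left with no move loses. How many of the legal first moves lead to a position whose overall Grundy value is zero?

Heap A, S = {1, 7, 9}:
G(0) = 0
G(1) = mex{0} = 1
G(2) = mex{1} = 0
G(3) = mex{0} = 1
G(4) = mex{1} = 0
G(5) = mex{0} = 1
G(6) = mex{1} = 0
G(7) = mex{0,0} = 1
G(8) = mex{1,1} = 0
G(9) = mex{0,0,0} = 1
G(10) = mex{1,1,1} = 0
G(11) = mex{0,0,0} = 1
G(12) = mex{1,1,1} = 0
G(13) = mex{0,0,0} = 1
G_A(13) = 1.
Heap B, S = {1, 2, 8}:
n :  0  1  2  3  4  5  6  7  8  9 10 11 12 13 14 15 16 17 18
G :  0  1  2  0  1  2  0  1  2  0  1  2  0  1  2  0  1  2  0
G_B(18) = 0.
Combined Grundy value = 1 ⊕ 0 = 1.
A winning move leaves total XOR = 0, i.e. changes one component's Grundy value g to g ⊕ X where X is the current total.
Heap A: need g' = 1⊕1 = 0. Options: 13−1→G=0, 13−7→G=0, 13−9→G=0. Hits: 3.
Heap B: need g' = 0⊕1 = 1. Options: 18−1→G=2, 18−2→G=1, 18−8→G=1. Hits: 2.

5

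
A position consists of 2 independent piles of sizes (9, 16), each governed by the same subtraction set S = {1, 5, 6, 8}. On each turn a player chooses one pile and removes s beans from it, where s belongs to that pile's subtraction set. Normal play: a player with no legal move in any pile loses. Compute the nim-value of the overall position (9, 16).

All piles use S = {1, 5, 6, 8}:
G(0) = 0
G(1) = mex{0} = 1
G(2) = mex{1} = 0
G(3) = mex{0} = 1
G(4) = mex{1} = 0
G(5) = mex{0,0} = 1
G(6) = mex{1,1,0} = 2
G(7) = mex{2,0,1} = 3
G(8) = mex{3,1,0,0} = 2
G(9) = mex{2,0,1,1} = 3
G(10) = mex{3,1,0,0} = 2
G(11) = mex{2,2,1,1} = 0
G(12) = mex{0,3,2,0} = 1
G(13) = mex{1,2,3,1} = 0
G(14) = mex{0,3,2,2} = 1
G(15) = mex{1,2,3,3} = 0
G(16) = mex{0,0,2,2} = 1
Pile A: G(9) = 3.
Pile B: G(16) = 1.
Combined Grundy value = 3 ⊕ 1 = 2.

2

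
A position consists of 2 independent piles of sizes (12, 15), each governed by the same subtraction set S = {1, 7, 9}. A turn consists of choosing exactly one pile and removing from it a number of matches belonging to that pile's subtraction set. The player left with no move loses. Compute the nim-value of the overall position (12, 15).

1

All piles use S = {1, 7, 9}:
G(0) = 0
G(1) = mex{0} = 1
G(2) = mex{1} = 0
G(3) = mex{0} = 1
G(4) = mex{1} = 0
G(5) = mex{0} = 1
G(6) = mex{1} = 0
G(7) = mex{0,0} = 1
G(8) = mex{1,1} = 0
G(9) = mex{0,0,0} = 1
G(10) = mex{1,1,1} = 0
G(11) = mex{0,0,0} = 1
G(12) = mex{1,1,1} = 0
G(13) = mex{0,0,0} = 1
G(14) = mex{1,1,1} = 0
G(15) = mex{0,0,0} = 1
Pile A: G(12) = 0.
Pile B: G(15) = 1.
Combined Grundy value = 0 ⊕ 1 = 1.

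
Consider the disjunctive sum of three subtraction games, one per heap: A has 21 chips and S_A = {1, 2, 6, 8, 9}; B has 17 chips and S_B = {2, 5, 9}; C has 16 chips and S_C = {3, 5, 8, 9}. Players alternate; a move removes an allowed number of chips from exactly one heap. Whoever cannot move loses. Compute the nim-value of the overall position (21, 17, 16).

Heap A, S = {1, 2, 6, 8, 9}:
G(0) = 0
G(1) = mex{0} = 1
G(2) = mex{1,0} = 2
G(3) = mex{2,1} = 0
G(4) = mex{0,2} = 1
G(5) = mex{1,0} = 2
G(6) = mex{2,1,0} = 3
G(7) = mex{3,2,1} = 0
G(8) = mex{0,3,2,0} = 1
G(9) = mex{1,0,0,1,0} = 2
G(10) = mex{2,1,1,2,1} = 0
G(11) = mex{0,2,2,0,2} = 1
G(12) = mex{1,0,3,1,0} = 2
G(13) = mex{2,1,0,2,1} = 3
G(14) = mex{3,2,1,3,2} = 0
G(15) = mex{0,3,2,0,3} = 1
G(16) = mex{1,0,0,1,0} = 2
G(17) = mex{2,1,1,2,1} = 0
G(18) = mex{0,2,2,0,2} = 1
G(19) = mex{1,0,3,1,0} = 2
G(20) = mex{2,1,0,2,1} = 3
G(21) = mex{3,2,1,3,2} = 0
G_A(21) = 0.
Heap B, S = {2, 5, 9}:
G(0) = 0
G(1) = mex{} = 0
G(2) = mex{0} = 1
G(3) = mex{0} = 1
G(4) = mex{1} = 0
G(5) = mex{1,0} = 2
G(6) = mex{0,0} = 1
G(7) = mex{2,1} = 0
G(8) = mex{1,1} = 0
G(9) = mex{0,0,0} = 1
G(10) = mex{0,2,0} = 1
G(11) = mex{1,1,1} = 0
G(12) = mex{1,0,1} = 2
G(13) = mex{0,0,0} = 1
G(14) = mex{2,1,2} = 0
G(15) = mex{1,1,1} = 0
G(16) = mex{0,0,0} = 1
G(17) = mex{0,2,0} = 1
G_B(17) = 1.
Heap C, S = {3, 5, 8, 9}:
n :  0  1  2  3  4  5  6  7  8  9 10 11 12 13 14 15 16
G :  0  0  0  1  1  1  2  2  2  3  3  3  0  0  0  1  1
G_C(16) = 1.
Combined Grundy value = 0 ⊕ 1 ⊕ 1 = 0.

0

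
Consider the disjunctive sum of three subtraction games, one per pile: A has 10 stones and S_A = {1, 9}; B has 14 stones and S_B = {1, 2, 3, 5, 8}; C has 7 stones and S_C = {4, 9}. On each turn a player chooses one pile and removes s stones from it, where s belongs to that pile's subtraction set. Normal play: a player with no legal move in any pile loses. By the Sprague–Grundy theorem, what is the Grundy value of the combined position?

Pile A, S = {1, 9}:
G(0) = 0
G(1) = mex{0} = 1
G(2) = mex{1} = 0
G(3) = mex{0} = 1
G(4) = mex{1} = 0
G(5) = mex{0} = 1
G(6) = mex{1} = 0
G(7) = mex{0} = 1
G(8) = mex{1} = 0
G(9) = mex{0,0} = 1
G(10) = mex{1,1} = 0
G_A(10) = 0.
Pile B, S = {1, 2, 3, 5, 8}:
n :  0  1  2  3  4  5  6  7  8  9 10 11 12 13 14
G :  0  1  2  3  0  1  2  3  4  5  0  1  2  3  0
G_B(14) = 0.
Pile C, S = {4, 9}:
G(0) = 0
G(1) = mex{} = 0
G(2) = mex{} = 0
G(3) = mex{} = 0
G(4) = mex{0} = 1
G(5) = mex{0} = 1
G(6) = mex{0} = 1
G(7) = mex{0} = 1
G_C(7) = 1.
Combined Grundy value = 0 ⊕ 0 ⊕ 1 = 1.

1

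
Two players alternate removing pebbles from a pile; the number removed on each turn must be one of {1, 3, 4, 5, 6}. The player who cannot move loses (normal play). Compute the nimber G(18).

n :  0  1  2  3  4  5  6  7  8  9 10 11 12 13 14 15 16 17 18
G :  0  1  0  1  2  3  2  3  4  0  1  0  1  2  3  2  3  4  0

0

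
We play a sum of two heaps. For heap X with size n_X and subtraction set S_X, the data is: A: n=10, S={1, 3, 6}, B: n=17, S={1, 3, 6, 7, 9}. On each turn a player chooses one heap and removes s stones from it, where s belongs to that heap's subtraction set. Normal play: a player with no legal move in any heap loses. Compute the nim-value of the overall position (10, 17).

Heap A, S = {1, 3, 6}:
G(0) = 0
G(1) = mex{0} = 1
G(2) = mex{1} = 0
G(3) = mex{0,0} = 1
G(4) = mex{1,1} = 0
G(5) = mex{0,0} = 1
G(6) = mex{1,1,0} = 2
G(7) = mex{2,0,1} = 3
G(8) = mex{3,1,0} = 2
G(9) = mex{2,2,1} = 0
G(10) = mex{0,3,0} = 1
G_A(10) = 1.
Heap B, S = {1, 3, 6, 7, 9}:
G(0) = 0
G(1) = mex{0} = 1
G(2) = mex{1} = 0
G(3) = mex{0,0} = 1
G(4) = mex{1,1} = 0
G(5) = mex{0,0} = 1
G(6) = mex{1,1,0} = 2
G(7) = mex{2,0,1,0} = 3
G(8) = mex{3,1,0,1} = 2
G(9) = mex{2,2,1,0,0} = 3
G(10) = mex{3,3,0,1,1} = 2
G(11) = mex{2,2,1,0,0} = 3
G(12) = mex{3,3,2,1,1} = 0
G(13) = mex{0,2,3,2,0} = 1
G(14) = mex{1,3,2,3,1} = 0
G(15) = mex{0,0,3,2,2} = 1
G(16) = mex{1,1,2,3,3} = 0
G(17) = mex{0,0,3,2,2} = 1
G_B(17) = 1.
Combined Grundy value = 1 ⊕ 1 = 0.

0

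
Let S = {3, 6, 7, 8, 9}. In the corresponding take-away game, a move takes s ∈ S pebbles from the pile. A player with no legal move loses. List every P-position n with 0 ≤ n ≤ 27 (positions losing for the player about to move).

0, 1, 2, 12, 13, 14, 24, 25, 26

n :  0  1  2  3  4  5  6  7  8  9 10 11 12 13 14 15 16 17 18 19 20 21 22 23 24 25 26 27
G :  0  0  0  1  1  1  2  2  2  3  3  3  0  0  0  1  1  1  2  2  2  3  3  3  0  0  0  1
P-positions are exactly the n with G(n) = 0.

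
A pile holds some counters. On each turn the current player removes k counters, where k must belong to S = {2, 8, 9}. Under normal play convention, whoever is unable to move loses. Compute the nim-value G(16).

n :  0  1  2  3  4  5  6  7  8  9 10 11 12 13 14 15 16
G :  0  0  1  1  0  0  1  1  2  2  3  0  2  1  3  0  0

0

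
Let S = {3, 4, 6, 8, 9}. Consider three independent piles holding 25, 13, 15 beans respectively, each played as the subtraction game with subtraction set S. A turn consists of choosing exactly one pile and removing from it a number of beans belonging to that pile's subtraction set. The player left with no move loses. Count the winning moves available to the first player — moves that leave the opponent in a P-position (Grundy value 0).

5

All piles use S = {3, 4, 6, 8, 9}:
G(0) = 0
G(1) = mex{} = 0
G(2) = mex{} = 0
G(3) = mex{0} = 1
G(4) = mex{0,0} = 1
G(5) = mex{0,0} = 1
G(6) = mex{1,0,0} = 2
G(7) = mex{1,1,0} = 2
G(8) = mex{1,1,0,0} = 2
G(9) = mex{2,1,1,0,0} = 3
G(10) = mex{2,2,1,0,0} = 3
G(11) = mex{2,2,1,1,0} = 3
G(12) = mex{3,2,2,1,1} = 0
G(13) = mex{3,3,2,1,1} = 0
G(14) = mex{3,3,2,2,1} = 0
G(15) = mex{0,3,3,2,2} = 1
G(16) = mex{0,0,3,2,2} = 1
G(17) = mex{0,0,3,3,2} = 1
G(18) = mex{1,0,0,3,3} = 2
G(19) = mex{1,1,0,3,3} = 2
G(20) = mex{1,1,0,0,3} = 2
G(21) = mex{2,1,1,0,0} = 3
G(22) = mex{2,2,1,0,0} = 3
G(23) = mex{2,2,1,1,0} = 3
G(24) = mex{3,2,2,1,1} = 0
G(25) = mex{3,3,2,1,1} = 0
Pile A: G(25) = 0.
Pile B: G(13) = 0.
Pile C: G(15) = 1.
Combined Grundy value = 0 ⊕ 0 ⊕ 1 = 1.
A winning move leaves total XOR = 0, i.e. changes one component's Grundy value g to g ⊕ X where X is the current total.
Pile A: need g' = 0⊕1 = 1. Options: 25−3→G=3, 25−4→G=3, 25−6→G=2, 25−8→G=1, 25−9→G=1. Hits: 2.
Pile B: need g' = 0⊕1 = 1. Options: 13−3→G=3, 13−4→G=3, 13−6→G=2, 13−8→G=1, 13−9→G=1. Hits: 2.
Pile C: need g' = 1⊕1 = 0. Options: 15−3→G=0, 15−4→G=3, 15−6→G=3, 15−8→G=2, 15−9→G=2. Hits: 1.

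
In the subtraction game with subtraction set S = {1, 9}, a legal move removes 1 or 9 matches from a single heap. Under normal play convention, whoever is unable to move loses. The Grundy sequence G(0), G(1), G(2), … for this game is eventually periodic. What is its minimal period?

2

n :  0  1  2  3  4  5  6  7  8  9 10 11 12 13 14
G :  0  1  0  1  0  1  0  1  0  1  0  1  0  1  0
G(n+2) = G(n) holds for n = 0,…,8 (a full window of length max(S) = 9), so the sequence is purely periodic with period 2.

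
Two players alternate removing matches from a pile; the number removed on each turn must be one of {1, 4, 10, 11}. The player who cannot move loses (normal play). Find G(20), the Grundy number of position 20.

1

n :  0  1  2  3  4  5  6  7  8  9 10 11 12 13 14 15 16 17 18 19 20
G :  0  1  0  1  2  0  1  0  1  2  3  2  3  4  0  1  2  3  2  0  1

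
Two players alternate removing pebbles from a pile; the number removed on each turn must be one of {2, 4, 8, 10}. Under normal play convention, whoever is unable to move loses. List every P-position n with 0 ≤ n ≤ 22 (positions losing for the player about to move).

0, 1, 6, 7, 12, 13, 18, 19

G(0) = 0
G(1) = mex{} = 0
G(2) = mex{0} = 1
G(3) = mex{0} = 1
G(4) = mex{1,0} = 2
G(5) = mex{1,0} = 2
G(6) = mex{2,1} = 0
G(7) = mex{2,1} = 0
G(8) = mex{0,2,0} = 1
G(9) = mex{0,2,0} = 1
G(10) = mex{1,0,1,0} = 2
G(11) = mex{1,0,1,0} = 2
G(12) = mex{2,1,2,1} = 0
G(13) = mex{2,1,2,1} = 0
G(14) = mex{0,2,0,2} = 1
G(15) = mex{0,2,0,2} = 1
G(16) = mex{1,0,1,0} = 2
G(17) = mex{1,0,1,0} = 2
G(18) = mex{2,1,2,1} = 0
G(19) = mex{2,1,2,1} = 0
G(20) = mex{0,2,0,2} = 1
G(21) = mex{0,2,0,2} = 1
G(22) = mex{1,0,1,0} = 2
P-positions are exactly the n with G(n) = 0.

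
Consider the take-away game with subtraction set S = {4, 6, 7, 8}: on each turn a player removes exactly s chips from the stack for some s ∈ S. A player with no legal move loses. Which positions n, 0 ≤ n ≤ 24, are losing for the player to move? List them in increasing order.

n :  0  1  2  3  4  5  6  7  8  9 10 11 12 13 14 15 16 17 18 19 20 21 22 23 24
G :  0  0  0  0  1  1  1  1  2  2  2  2  0  0  0  0  1  1  1  1  2  2  2  2  0
P-positions are exactly the n with G(n) = 0.

0, 1, 2, 3, 12, 13, 14, 15, 24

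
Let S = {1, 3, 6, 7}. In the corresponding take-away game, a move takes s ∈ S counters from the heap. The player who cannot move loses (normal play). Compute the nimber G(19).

G(0) = 0
G(1) = mex{0} = 1
G(2) = mex{1} = 0
G(3) = mex{0,0} = 1
G(4) = mex{1,1} = 0
G(5) = mex{0,0} = 1
G(6) = mex{1,1,0} = 2
G(7) = mex{2,0,1,0} = 3
G(8) = mex{3,1,0,1} = 2
G(9) = mex{2,2,1,0} = 3
G(10) = mex{3,3,0,1} = 2
G(11) = mex{2,2,1,0} = 3
G(12) = mex{3,3,2,1} = 0
G(13) = mex{0,2,3,2} = 1
G(14) = mex{1,3,2,3} = 0
G(15) = mex{0,0,3,2} = 1
G(16) = mex{1,1,2,3} = 0
G(17) = mex{0,0,3,2} = 1
G(18) = mex{1,1,0,3} = 2
G(19) = mex{2,0,1,0} = 3

3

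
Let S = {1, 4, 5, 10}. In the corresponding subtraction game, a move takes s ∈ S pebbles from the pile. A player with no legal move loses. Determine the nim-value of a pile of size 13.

n :  0  1  2  3  4  5  6  7  8  9 10 11 12 13
G :  0  1  0  1  2  3  2  3  0  1  4  0  1  2

2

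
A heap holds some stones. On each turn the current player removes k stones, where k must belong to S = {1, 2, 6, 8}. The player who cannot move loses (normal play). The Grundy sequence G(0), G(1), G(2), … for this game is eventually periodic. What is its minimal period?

7

G(0) = 0
G(1) = mex{0} = 1
G(2) = mex{1,0} = 2
G(3) = mex{2,1} = 0
G(4) = mex{0,2} = 1
G(5) = mex{1,0} = 2
G(6) = mex{2,1,0} = 3
G(7) = mex{3,2,1} = 0
G(8) = mex{0,3,2,0} = 1
G(9) = mex{1,0,0,1} = 2
G(10) = mex{2,1,1,2} = 0
G(11) = mex{0,2,2,0} = 1
G(12) = mex{1,0,3,1} = 2
G(13) = mex{2,1,0,2} = 3
G(14) = mex{3,2,1,3} = 0
G(15) = mex{0,3,2,0} = 1
G(16) = mex{1,0,0,1} = 2
G(n+7) = G(n) holds for n = 0,…,7 (a full window of length max(S) = 8), so the sequence is purely periodic with period 7.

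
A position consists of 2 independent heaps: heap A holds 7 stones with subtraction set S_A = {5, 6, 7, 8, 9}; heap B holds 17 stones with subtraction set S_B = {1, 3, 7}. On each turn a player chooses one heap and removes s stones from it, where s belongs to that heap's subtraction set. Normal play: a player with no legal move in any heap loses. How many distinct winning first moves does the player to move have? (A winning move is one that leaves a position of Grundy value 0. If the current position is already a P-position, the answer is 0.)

Heap A, S = {5, 6, 7, 8, 9}:
G(0) = 0
G(1) = mex{} = 0
G(2) = mex{} = 0
G(3) = mex{} = 0
G(4) = mex{} = 0
G(5) = mex{0} = 1
G(6) = mex{0,0} = 1
G(7) = mex{0,0,0} = 1
G_A(7) = 1.
Heap B, S = {1, 3, 7}:
G(0) = 0
G(1) = mex{0} = 1
G(2) = mex{1} = 0
G(3) = mex{0,0} = 1
G(4) = mex{1,1} = 0
G(5) = mex{0,0} = 1
G(6) = mex{1,1} = 0
G(7) = mex{0,0,0} = 1
G(8) = mex{1,1,1} = 0
G(9) = mex{0,0,0} = 1
G(10) = mex{1,1,1} = 0
G(11) = mex{0,0,0} = 1
G(12) = mex{1,1,1} = 0
G(13) = mex{0,0,0} = 1
G(14) = mex{1,1,1} = 0
G(15) = mex{0,0,0} = 1
G(16) = mex{1,1,1} = 0
G(17) = mex{0,0,0} = 1
G_B(17) = 1.
Combined Grundy value = 1 ⊕ 1 = 0.
A winning move leaves total XOR = 0, i.e. changes one component's Grundy value g to g ⊕ X where X is the current total.
Heap A: target g' = 1⊕0 = 1, but every legal move changes the Grundy value (mex property), so 0 moves.
Heap B: target g' = 1⊕0 = 1, but every legal move changes the Grundy value (mex property), so 0 moves.

0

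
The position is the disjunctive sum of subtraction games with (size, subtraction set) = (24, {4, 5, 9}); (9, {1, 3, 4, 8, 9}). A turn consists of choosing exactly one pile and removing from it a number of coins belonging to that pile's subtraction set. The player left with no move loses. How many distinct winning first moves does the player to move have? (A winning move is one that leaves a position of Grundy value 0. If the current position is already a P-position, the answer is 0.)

Pile A, S = {4, 5, 9}:
G(0) = 0
G(1) = mex{} = 0
G(2) = mex{} = 0
G(3) = mex{} = 0
G(4) = mex{0} = 1
G(5) = mex{0,0} = 1
G(6) = mex{0,0} = 1
G(7) = mex{0,0} = 1
G(8) = mex{1,0} = 2
G(9) = mex{1,1,0} = 2
G(10) = mex{1,1,0} = 2
G(11) = mex{1,1,0} = 2
G(12) = mex{2,1,0} = 3
G(13) = mex{2,2,1} = 0
G(14) = mex{2,2,1} = 0
G(15) = mex{2,2,1} = 0
G(16) = mex{3,2,1} = 0
G(17) = mex{0,3,2} = 1
G(18) = mex{0,0,2} = 1
G(19) = mex{0,0,2} = 1
G(20) = mex{0,0,2} = 1
G(21) = mex{1,0,3} = 2
G(22) = mex{1,1,0} = 2
G(23) = mex{1,1,0} = 2
G(24) = mex{1,1,0} = 2
G_A(24) = 2.
Pile B, S = {1, 3, 4, 8, 9}:
G(0) = 0
G(1) = mex{0} = 1
G(2) = mex{1} = 0
G(3) = mex{0,0} = 1
G(4) = mex{1,1,0} = 2
G(5) = mex{2,0,1} = 3
G(6) = mex{3,1,0} = 2
G(7) = mex{2,2,1} = 0
G(8) = mex{0,3,2,0} = 1
G(9) = mex{1,2,3,1,0} = 4
G_B(9) = 4.
Combined Grundy value = 2 ⊕ 4 = 6.
A winning move leaves total XOR = 0, i.e. changes one component's Grundy value g to g ⊕ X where X is the current total.
Pile A: need g' = 2⊕6 = 4. Options: 24−4→G=1, 24−5→G=1, 24−9→G=0. Hits: 0.
Pile B: need g' = 4⊕6 = 2. Options: 9−1→G=1, 9−3→G=2, 9−4→G=3, 9−8→G=1, 9−9→G=0. Hits: 1.

1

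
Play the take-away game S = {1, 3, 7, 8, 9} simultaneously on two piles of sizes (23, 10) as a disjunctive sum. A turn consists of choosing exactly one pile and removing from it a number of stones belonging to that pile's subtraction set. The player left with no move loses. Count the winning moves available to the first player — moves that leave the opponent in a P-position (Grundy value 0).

All piles use S = {1, 3, 7, 8, 9}:
G(0) = 0
G(1) = mex{0} = 1
G(2) = mex{1} = 0
G(3) = mex{0,0} = 1
G(4) = mex{1,1} = 0
G(5) = mex{0,0} = 1
G(6) = mex{1,1} = 0
G(7) = mex{0,0,0} = 1
G(8) = mex{1,1,1,0} = 2
G(9) = mex{2,0,0,1,0} = 3
G(10) = mex{3,1,1,0,1} = 2
G(11) = mex{2,2,0,1,0} = 3
G(12) = mex{3,3,1,0,1} = 2
G(13) = mex{2,2,0,1,0} = 3
G(14) = mex{3,3,1,0,1} = 2
G(15) = mex{2,2,2,1,0} = 3
G(16) = mex{3,3,3,2,1} = 0
G(17) = mex{0,2,2,3,2} = 1
G(18) = mex{1,3,3,2,3} = 0
G(19) = mex{0,0,2,3,2} = 1
G(20) = mex{1,1,3,2,3} = 0
G(21) = mex{0,0,2,3,2} = 1
G(22) = mex{1,1,3,2,3} = 0
G(23) = mex{0,0,0,3,2} = 1
Pile A: G(23) = 1.
Pile B: G(10) = 2.
Combined Grundy value = 1 ⊕ 2 = 3.
A winning move leaves total XOR = 0, i.e. changes one component's Grundy value g to g ⊕ X where X is the current total.
Pile A: need g' = 1⊕3 = 2. Options: 23−1→G=0, 23−3→G=0, 23−7→G=0, 23−8→G=3, 23−9→G=2. Hits: 1.
Pile B: need g' = 2⊕3 = 1. Options: 10−1→G=3, 10−3→G=1, 10−7→G=1, 10−8→G=0, 10−9→G=1. Hits: 3.

4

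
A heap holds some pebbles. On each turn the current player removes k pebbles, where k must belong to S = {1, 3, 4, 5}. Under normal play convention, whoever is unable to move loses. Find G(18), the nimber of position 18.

0

n :  0  1  2  3  4  5  6  7  8  9 10 11 12 13 14 15 16 17 18
G :  0  1  0  1  2  3  2  3  0  1  0  1  2  3  2  3  0  1  0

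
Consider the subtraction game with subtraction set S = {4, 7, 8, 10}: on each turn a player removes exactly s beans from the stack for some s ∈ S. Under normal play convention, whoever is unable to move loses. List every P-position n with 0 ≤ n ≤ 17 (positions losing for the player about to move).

G(0) = 0
G(1) = mex{} = 0
G(2) = mex{} = 0
G(3) = mex{} = 0
G(4) = mex{0} = 1
G(5) = mex{0} = 1
G(6) = mex{0} = 1
G(7) = mex{0,0} = 1
G(8) = mex{1,0,0} = 2
G(9) = mex{1,0,0} = 2
G(10) = mex{1,0,0,0} = 2
G(11) = mex{1,1,0,0} = 2
G(12) = mex{2,1,1,0} = 3
G(13) = mex{2,1,1,0} = 3
G(14) = mex{2,1,1,1} = 0
G(15) = mex{2,2,1,1} = 0
G(16) = mex{3,2,2,1} = 0
G(17) = mex{3,2,2,1} = 0
P-positions are exactly the n with G(n) = 0.

0, 1, 2, 3, 14, 15, 16, 17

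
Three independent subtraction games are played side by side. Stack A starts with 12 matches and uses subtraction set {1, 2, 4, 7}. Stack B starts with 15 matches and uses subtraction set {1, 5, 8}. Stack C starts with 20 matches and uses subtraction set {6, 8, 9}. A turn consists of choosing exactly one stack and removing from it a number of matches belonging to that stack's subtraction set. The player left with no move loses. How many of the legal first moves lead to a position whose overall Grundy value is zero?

0

Stack A, S = {1, 2, 4, 7}:
n :  0  1  2  3  4  5  6  7  8  9 10 11 12
G :  0  1  2  0  1  2  0  1  2  0  1  2  0
G_A(12) = 0.
Stack B, S = {1, 5, 8}:
G(0) = 0
G(1) = mex{0} = 1
G(2) = mex{1} = 0
G(3) = mex{0} = 1
G(4) = mex{1} = 0
G(5) = mex{0,0} = 1
G(6) = mex{1,1} = 0
G(7) = mex{0,0} = 1
G(8) = mex{1,1,0} = 2
G(9) = mex{2,0,1} = 3
G(10) = mex{3,1,0} = 2
G(11) = mex{2,0,1} = 3
G(12) = mex{3,1,0} = 2
G(13) = mex{2,2,1} = 0
G(14) = mex{0,3,0} = 1
G(15) = mex{1,2,1} = 0
G_B(15) = 0.
Stack C, S = {6, 8, 9}:
G(0) = 0
G(1) = mex{} = 0
G(2) = mex{} = 0
G(3) = mex{} = 0
G(4) = mex{} = 0
G(5) = mex{} = 0
G(6) = mex{0} = 1
G(7) = mex{0} = 1
G(8) = mex{0,0} = 1
G(9) = mex{0,0,0} = 1
G(10) = mex{0,0,0} = 1
G(11) = mex{0,0,0} = 1
G(12) = mex{1,0,0} = 2
G(13) = mex{1,0,0} = 2
G(14) = mex{1,1,0} = 2
G(15) = mex{1,1,1} = 0
G(16) = mex{1,1,1} = 0
G(17) = mex{1,1,1} = 0
G(18) = mex{2,1,1} = 0
G(19) = mex{2,1,1} = 0
G(20) = mex{2,2,1} = 0
G_C(20) = 0.
Combined Grundy value = 0 ⊕ 0 ⊕ 0 = 0.
A winning move leaves total XOR = 0, i.e. changes one component's Grundy value g to g ⊕ X where X is the current total.
Stack A: target g' = 0⊕0 = 0, but every legal move changes the Grundy value (mex property), so 0 moves.
Stack B: target g' = 0⊕0 = 0, but every legal move changes the Grundy value (mex property), so 0 moves.
Stack C: target g' = 0⊕0 = 0, but every legal move changes the Grundy value (mex property), so 0 moves.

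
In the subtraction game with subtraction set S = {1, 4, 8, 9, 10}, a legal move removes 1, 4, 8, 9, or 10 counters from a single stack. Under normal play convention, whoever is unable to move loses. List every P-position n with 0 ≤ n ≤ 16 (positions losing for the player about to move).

n :  0  1  2  3  4  5  6  7  8  9 10 11 12 13 14 15 16
G :  0  1  0  1  2  0  1  0  1  2  3  2  3  4  5  3  2
P-positions are exactly the n with G(n) = 0.

0, 2, 5, 7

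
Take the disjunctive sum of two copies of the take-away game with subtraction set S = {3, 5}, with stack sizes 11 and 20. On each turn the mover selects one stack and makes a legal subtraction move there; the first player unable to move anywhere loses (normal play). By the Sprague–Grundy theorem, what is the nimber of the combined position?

0

All stacks use S = {3, 5}:
G(0) = 0
G(1) = mex{} = 0
G(2) = mex{} = 0
G(3) = mex{0} = 1
G(4) = mex{0} = 1
G(5) = mex{0,0} = 1
G(6) = mex{1,0} = 2
G(7) = mex{1,0} = 2
G(8) = mex{1,1} = 0
G(9) = mex{2,1} = 0
G(10) = mex{2,1} = 0
G(11) = mex{0,2} = 1
G(12) = mex{0,2} = 1
G(13) = mex{0,0} = 1
G(14) = mex{1,0} = 2
G(15) = mex{1,0} = 2
G(16) = mex{1,1} = 0
G(17) = mex{2,1} = 0
G(18) = mex{2,1} = 0
G(19) = mex{0,2} = 1
G(20) = mex{0,2} = 1
Stack A: G(11) = 1.
Stack B: G(20) = 1.
Combined Grundy value = 1 ⊕ 1 = 0.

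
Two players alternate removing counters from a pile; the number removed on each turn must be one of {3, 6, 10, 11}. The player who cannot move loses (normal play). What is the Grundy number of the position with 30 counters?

n :  0  1  2  3  4  5  6  7  8  9 10 11 12 13 14 15 16 17 18 19 20 21 22 23 24 25 26 27 28 29 30
G :  0  0  0  1  1  1  2  2  2  0  3  3  1  4  0  2  0  1  0  1  2  1  2  0  2  3  1  3  4  2  0

0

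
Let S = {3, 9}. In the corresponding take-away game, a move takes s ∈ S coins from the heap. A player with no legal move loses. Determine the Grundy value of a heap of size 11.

1

n :  0  1  2  3  4  5  6  7  8  9 10 11
G :  0  0  0  1  1  1  0  0  0  1  1  1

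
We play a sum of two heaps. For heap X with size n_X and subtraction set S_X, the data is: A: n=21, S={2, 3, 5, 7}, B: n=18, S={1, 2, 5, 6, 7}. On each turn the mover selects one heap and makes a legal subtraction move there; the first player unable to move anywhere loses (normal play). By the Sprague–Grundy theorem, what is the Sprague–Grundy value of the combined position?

Heap A, S = {2, 3, 5, 7}:
G(0) = 0
G(1) = mex{} = 0
G(2) = mex{0} = 1
G(3) = mex{0,0} = 1
G(4) = mex{1,0} = 2
G(5) = mex{1,1,0} = 2
G(6) = mex{2,1,0} = 3
G(7) = mex{2,2,1,0} = 3
G(8) = mex{3,2,1,0} = 4
G(9) = mex{3,3,2,1} = 0
G(10) = mex{4,3,2,1} = 0
G(11) = mex{0,4,3,2} = 1
G(12) = mex{0,0,3,2} = 1
G(13) = mex{1,0,4,3} = 2
G(14) = mex{1,1,0,3} = 2
G(15) = mex{2,1,0,4} = 3
G(16) = mex{2,2,1,0} = 3
G(17) = mex{3,2,1,0} = 4
G(18) = mex{3,3,2,1} = 0
G(19) = mex{4,3,2,1} = 0
G(20) = mex{0,4,3,2} = 1
G(21) = mex{0,0,3,2} = 1
G_A(21) = 1.
Heap B, S = {1, 2, 5, 6, 7}:
n :  0  1  2  3  4  5  6  7  8  9 10 11 12 13 14 15 16 17 18
G :  0  1  2  0  1  2  3  4  5  3  4  0  1  2  0  1  2  3  4
G_B(18) = 4.
Combined Grundy value = 1 ⊕ 4 = 5.

5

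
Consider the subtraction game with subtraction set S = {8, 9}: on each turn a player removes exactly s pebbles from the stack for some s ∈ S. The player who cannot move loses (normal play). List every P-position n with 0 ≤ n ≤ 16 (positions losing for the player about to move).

n :  0  1  2  3  4  5  6  7  8  9 10 11 12 13 14 15 16
G :  0  0  0  0  0  0  0  0  1  1  1  1  1  1  1  1  2
P-positions are exactly the n with G(n) = 0.

0, 1, 2, 3, 4, 5, 6, 7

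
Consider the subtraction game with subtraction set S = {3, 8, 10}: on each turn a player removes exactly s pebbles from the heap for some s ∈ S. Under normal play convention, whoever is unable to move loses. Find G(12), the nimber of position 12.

2

n :  0  1  2  3  4  5  6  7  8  9 10 11 12
G :  0  0  0  1  1  1  0  0  2  1  1  3  2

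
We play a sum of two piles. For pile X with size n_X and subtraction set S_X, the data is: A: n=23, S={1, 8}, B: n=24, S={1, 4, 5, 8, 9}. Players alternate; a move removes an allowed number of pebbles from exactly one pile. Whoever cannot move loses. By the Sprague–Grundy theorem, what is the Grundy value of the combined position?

1

Pile A, S = {1, 8}:
G(0) = 0
G(1) = mex{0} = 1
G(2) = mex{1} = 0
G(3) = mex{0} = 1
G(4) = mex{1} = 0
G(5) = mex{0} = 1
G(6) = mex{1} = 0
G(7) = mex{0} = 1
G(8) = mex{1,0} = 2
G(9) = mex{2,1} = 0
G(10) = mex{0,0} = 1
G(11) = mex{1,1} = 0
G(12) = mex{0,0} = 1
G(13) = mex{1,1} = 0
G(14) = mex{0,0} = 1
G(15) = mex{1,1} = 0
G(16) = mex{0,2} = 1
G(17) = mex{1,0} = 2
G(18) = mex{2,1} = 0
G(19) = mex{0,0} = 1
G(20) = mex{1,1} = 0
G(21) = mex{0,0} = 1
G(22) = mex{1,1} = 0
G(23) = mex{0,0} = 1
G_A(23) = 1.
Pile B, S = {1, 4, 5, 8, 9}:
G(0) = 0
G(1) = mex{0} = 1
G(2) = mex{1} = 0
G(3) = mex{0} = 1
G(4) = mex{1,0} = 2
G(5) = mex{2,1,0} = 3
G(6) = mex{3,0,1} = 2
G(7) = mex{2,1,0} = 3
G(8) = mex{3,2,1,0} = 4
G(9) = mex{4,3,2,1,0} = 5
G(10) = mex{5,2,3,0,1} = 4
G(11) = mex{4,3,2,1,0} = 5
G(12) = mex{5,4,3,2,1} = 0
G(13) = mex{0,5,4,3,2} = 1
G(14) = mex{1,4,5,2,3} = 0
G(15) = mex{0,5,4,3,2} = 1
G(16) = mex{1,0,5,4,3} = 2
G(17) = mex{2,1,0,5,4} = 3
G(18) = mex{3,0,1,4,5} = 2
G(19) = mex{2,1,0,5,4} = 3
G(20) = mex{3,2,1,0,5} = 4
G(21) = mex{4,3,2,1,0} = 5
G(22) = mex{5,2,3,0,1} = 4
G(23) = mex{4,3,2,1,0} = 5
G(24) = mex{5,4,3,2,1} = 0
G_B(24) = 0.
Combined Grundy value = 1 ⊕ 0 = 1.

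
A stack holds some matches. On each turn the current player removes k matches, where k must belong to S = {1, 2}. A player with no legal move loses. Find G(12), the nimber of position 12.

0

n :  0  1  2  3  4  5  6  7  8  9 10 11 12
G :  0  1  2  0  1  2  0  1  2  0  1  2  0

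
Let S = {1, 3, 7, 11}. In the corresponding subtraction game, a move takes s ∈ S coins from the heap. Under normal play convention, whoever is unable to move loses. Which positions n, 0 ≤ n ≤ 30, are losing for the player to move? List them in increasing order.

G(0) = 0
G(1) = mex{0} = 1
G(2) = mex{1} = 0
G(3) = mex{0,0} = 1
G(4) = mex{1,1} = 0
G(5) = mex{0,0} = 1
G(6) = mex{1,1} = 0
G(7) = mex{0,0,0} = 1
G(8) = mex{1,1,1} = 0
G(9) = mex{0,0,0} = 1
G(10) = mex{1,1,1} = 0
G(11) = mex{0,0,0,0} = 1
G(12) = mex{1,1,1,1} = 0
G(13) = mex{0,0,0,0} = 1
G(14) = mex{1,1,1,1} = 0
G(15) = mex{0,0,0,0} = 1
G(16) = mex{1,1,1,1} = 0
G(17) = mex{0,0,0,0} = 1
G(18) = mex{1,1,1,1} = 0
G(19) = mex{0,0,0,0} = 1
G(20) = mex{1,1,1,1} = 0
G(21) = mex{0,0,0,0} = 1
G(22) = mex{1,1,1,1} = 0
G(23) = mex{0,0,0,0} = 1
G(24) = mex{1,1,1,1} = 0
G(25) = mex{0,0,0,0} = 1
G(26) = mex{1,1,1,1} = 0
G(27) = mex{0,0,0,0} = 1
G(28) = mex{1,1,1,1} = 0
G(29) = mex{0,0,0,0} = 1
G(30) = mex{1,1,1,1} = 0
P-positions are exactly the n with G(n) = 0.

0, 2, 4, 6, 8, 10, 12, 14, 16, 18, 20, 22, 24, 26, 28, 30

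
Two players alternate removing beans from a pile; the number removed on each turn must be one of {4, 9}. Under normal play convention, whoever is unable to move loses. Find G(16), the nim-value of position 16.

0

G(0) = 0
G(1) = mex{} = 0
G(2) = mex{} = 0
G(3) = mex{} = 0
G(4) = mex{0} = 1
G(5) = mex{0} = 1
G(6) = mex{0} = 1
G(7) = mex{0} = 1
G(8) = mex{1} = 0
G(9) = mex{1,0} = 2
G(10) = mex{1,0} = 2
G(11) = mex{1,0} = 2
G(12) = mex{0,0} = 1
G(13) = mex{2,1} = 0
G(14) = mex{2,1} = 0
G(15) = mex{2,1} = 0
G(16) = mex{1,1} = 0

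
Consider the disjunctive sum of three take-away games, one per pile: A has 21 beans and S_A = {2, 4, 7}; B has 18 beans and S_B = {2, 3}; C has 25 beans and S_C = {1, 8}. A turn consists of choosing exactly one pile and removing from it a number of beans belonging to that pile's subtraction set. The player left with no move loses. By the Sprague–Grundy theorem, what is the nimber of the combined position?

0

Pile A, S = {2, 4, 7}:
n :  0  1  2  3  4  5  6  7  8  9 10 11 12 13 14 15 16 17 18 19 20 21
G :  0  0  1  1  2  2  0  3  1  0  2  1  0  2  1  0  2  1  0  2  1  0
G_A(21) = 0.
Pile B, S = {2, 3}:
G(0) = 0
G(1) = mex{} = 0
G(2) = mex{0} = 1
G(3) = mex{0,0} = 1
G(4) = mex{1,0} = 2
G(5) = mex{1,1} = 0
G(6) = mex{2,1} = 0
G(7) = mex{0,2} = 1
G(8) = mex{0,0} = 1
G(9) = mex{1,0} = 2
G(10) = mex{1,1} = 0
G(11) = mex{2,1} = 0
G(12) = mex{0,2} = 1
G(13) = mex{0,0} = 1
G(14) = mex{1,0} = 2
G(15) = mex{1,1} = 0
G(16) = mex{2,1} = 0
G(17) = mex{0,2} = 1
G(18) = mex{0,0} = 1
G_B(18) = 1.
Pile C, S = {1, 8}:
n :  0  1  2  3  4  5  6  7  8  9 10 11 12 13 14 15 16 17 18 19 20 21 22 23 24 25
G :  0  1  0  1  0  1  0  1  2  0  1  0  1  0  1  0  1  2  0  1  0  1  0  1  0  1
G_C(25) = 1.
Combined Grundy value = 0 ⊕ 1 ⊕ 1 = 0.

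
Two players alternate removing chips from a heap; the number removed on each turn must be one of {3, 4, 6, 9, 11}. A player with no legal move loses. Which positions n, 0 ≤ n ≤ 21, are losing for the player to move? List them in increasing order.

n :  0  1  2  3  4  5  6  7  8  9 10 11 12 13 14 15 16 17 18 19 20 21
G :  0  0  0  1  1  1  2  2  2  3  3  3  4  4  0  0  0  1  1  1  2  2
P-positions are exactly the n with G(n) = 0.

0, 1, 2, 14, 15, 16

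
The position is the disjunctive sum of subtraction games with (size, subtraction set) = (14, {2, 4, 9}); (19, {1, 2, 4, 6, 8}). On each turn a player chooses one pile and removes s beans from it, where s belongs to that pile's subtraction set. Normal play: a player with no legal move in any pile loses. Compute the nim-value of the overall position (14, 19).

Pile A, S = {2, 4, 9}:
n :  0  1  2  3  4  5  6  7  8  9 10 11 12 13 14
G :  0  0  1  1  2  2  0  0  1  1  2  2  0  0  1
G_A(14) = 1.
Pile B, S = {1, 2, 4, 6, 8}:
G(0) = 0
G(1) = mex{0} = 1
G(2) = mex{1,0} = 2
G(3) = mex{2,1} = 0
G(4) = mex{0,2,0} = 1
G(5) = mex{1,0,1} = 2
G(6) = mex{2,1,2,0} = 3
G(7) = mex{3,2,0,1} = 4
G(8) = mex{4,3,1,2,0} = 5
G(9) = mex{5,4,2,0,1} = 3
G(10) = mex{3,5,3,1,2} = 0
G(11) = mex{0,3,4,2,0} = 1
G(12) = mex{1,0,5,3,1} = 2
G(13) = mex{2,1,3,4,2} = 0
G(14) = mex{0,2,0,5,3} = 1
G(15) = mex{1,0,1,3,4} = 2
G(16) = mex{2,1,2,0,5} = 3
G(17) = mex{3,2,0,1,3} = 4
G(18) = mex{4,3,1,2,0} = 5
G(19) = mex{5,4,2,0,1} = 3
G_B(19) = 3.
Combined Grundy value = 1 ⊕ 3 = 2.

2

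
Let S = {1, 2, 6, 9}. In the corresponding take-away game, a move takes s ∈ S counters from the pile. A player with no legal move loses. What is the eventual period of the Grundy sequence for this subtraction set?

7

n :  0  1  2  3  4  5  6  7  8  9 10 11 12 13 14 15 16 17
G :  0  1  2  0  1  2  3  0  1  2  0  1  2  3  0  1  2  0
G(n+7) = G(n) holds for n = 0,…,8 (a full window of length max(S) = 9), so the sequence is purely periodic with period 7.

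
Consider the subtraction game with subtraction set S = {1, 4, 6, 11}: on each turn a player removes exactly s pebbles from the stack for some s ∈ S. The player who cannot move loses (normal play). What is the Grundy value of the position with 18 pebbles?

1

G(0) = 0
G(1) = mex{0} = 1
G(2) = mex{1} = 0
G(3) = mex{0} = 1
G(4) = mex{1,0} = 2
G(5) = mex{2,1} = 0
G(6) = mex{0,0,0} = 1
G(7) = mex{1,1,1} = 0
G(8) = mex{0,2,0} = 1
G(9) = mex{1,0,1} = 2
G(10) = mex{2,1,2} = 0
G(11) = mex{0,0,0,0} = 1
G(12) = mex{1,1,1,1} = 0
G(13) = mex{0,2,0,0} = 1
G(14) = mex{1,0,1,1} = 2
G(15) = mex{2,1,2,2} = 0
G(16) = mex{0,0,0,0} = 1
G(17) = mex{1,1,1,1} = 0
G(18) = mex{0,2,0,0} = 1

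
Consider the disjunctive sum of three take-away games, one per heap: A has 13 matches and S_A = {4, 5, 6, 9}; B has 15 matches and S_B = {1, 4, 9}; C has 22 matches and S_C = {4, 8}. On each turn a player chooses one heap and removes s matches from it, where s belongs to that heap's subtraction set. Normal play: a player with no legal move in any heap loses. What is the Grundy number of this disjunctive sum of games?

2

Heap A, S = {4, 5, 6, 9}:
n :  0  1  2  3  4  5  6  7  8  9 10 11 12 13
G :  0  0  0  0  1  1  1  1  2  2  2  2  3  0
G_A(13) = 0.
Heap B, S = {1, 4, 9}:
n :  0  1  2  3  4  5  6  7  8  9 10 11 12 13 14 15
G :  0  1  0  1  2  0  1  0  1  2  0  1  0  1  2  0
G_B(15) = 0.
Heap C, S = {4, 8}:
n :  0  1  2  3  4  5  6  7  8  9 10 11 12 13 14 15 16 17 18 19 20 21 22
G :  0  0  0  0  1  1  1  1  2  2  2  2  0  0  0  0  1  1  1  1  2  2  2
G_C(22) = 2.
Combined Grundy value = 0 ⊕ 0 ⊕ 2 = 2.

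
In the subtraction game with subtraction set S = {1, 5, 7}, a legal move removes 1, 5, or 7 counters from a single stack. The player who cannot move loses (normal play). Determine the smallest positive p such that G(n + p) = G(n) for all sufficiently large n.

2

G(0) = 0
G(1) = mex{0} = 1
G(2) = mex{1} = 0
G(3) = mex{0} = 1
G(4) = mex{1} = 0
G(5) = mex{0,0} = 1
G(6) = mex{1,1} = 0
G(7) = mex{0,0,0} = 1
G(8) = mex{1,1,1} = 0
G(9) = mex{0,0,0} = 1
G(10) = mex{1,1,1} = 0
G(11) = mex{0,0,0} = 1
G(12) = mex{1,1,1} = 0
G(13) = mex{0,0,0} = 1
G(14) = mex{1,1,1} = 0
G(n+2) = G(n) holds for n = 0,…,6 (a full window of length max(S) = 7), so the sequence is purely periodic with period 2.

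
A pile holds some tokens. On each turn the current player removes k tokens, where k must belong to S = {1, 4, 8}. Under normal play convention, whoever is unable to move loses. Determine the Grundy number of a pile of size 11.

2

G(0) = 0
G(1) = mex{0} = 1
G(2) = mex{1} = 0
G(3) = mex{0} = 1
G(4) = mex{1,0} = 2
G(5) = mex{2,1} = 0
G(6) = mex{0,0} = 1
G(7) = mex{1,1} = 0
G(8) = mex{0,2,0} = 1
G(9) = mex{1,0,1} = 2
G(10) = mex{2,1,0} = 3
G(11) = mex{3,0,1} = 2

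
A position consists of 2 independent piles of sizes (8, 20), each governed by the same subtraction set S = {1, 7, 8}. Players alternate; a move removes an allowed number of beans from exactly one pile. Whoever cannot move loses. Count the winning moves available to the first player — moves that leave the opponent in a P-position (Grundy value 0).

All piles use S = {1, 7, 8}:
G(0) = 0
G(1) = mex{0} = 1
G(2) = mex{1} = 0
G(3) = mex{0} = 1
G(4) = mex{1} = 0
G(5) = mex{0} = 1
G(6) = mex{1} = 0
G(7) = mex{0,0} = 1
G(8) = mex{1,1,0} = 2
G(9) = mex{2,0,1} = 3
G(10) = mex{3,1,0} = 2
G(11) = mex{2,0,1} = 3
G(12) = mex{3,1,0} = 2
G(13) = mex{2,0,1} = 3
G(14) = mex{3,1,0} = 2
G(15) = mex{2,2,1} = 0
G(16) = mex{0,3,2} = 1
G(17) = mex{1,2,3} = 0
G(18) = mex{0,3,2} = 1
G(19) = mex{1,2,3} = 0
G(20) = mex{0,3,2} = 1
Pile A: G(8) = 2.
Pile B: G(20) = 1.
Combined Grundy value = 2 ⊕ 1 = 3.
A winning move leaves total XOR = 0, i.e. changes one component's Grundy value g to g ⊕ X where X is the current total.
Pile A: need g' = 2⊕3 = 1. Options: 8−1→G=1, 8−7→G=1, 8−8→G=0. Hits: 2.
Pile B: need g' = 1⊕3 = 2. Options: 20−1→G=0, 20−7→G=3, 20−8→G=2. Hits: 1.

3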